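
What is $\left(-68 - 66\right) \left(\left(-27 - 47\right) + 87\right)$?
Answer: $-1742$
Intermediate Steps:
$\left(-68 - 66\right) \left(\left(-27 - 47\right) + 87\right) = - 134 \left(-74 + 87\right) = \left(-134\right) 13 = -1742$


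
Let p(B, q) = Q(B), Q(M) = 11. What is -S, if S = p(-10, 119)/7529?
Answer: -11/7529 ≈ -0.0014610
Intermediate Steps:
p(B, q) = 11
S = 11/7529 ≈ 0.0014610
-S = -1*11/7529 = -11/7529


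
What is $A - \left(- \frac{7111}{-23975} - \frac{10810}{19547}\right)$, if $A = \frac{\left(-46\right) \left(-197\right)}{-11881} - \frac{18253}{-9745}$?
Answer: $\frac{14831846579848372}{10851844545813425} \approx 1.3668$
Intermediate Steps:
$A = \frac{128554703}{115780345}$ ($A = 9062 \left(- \frac{1}{11881}\right) - - \frac{18253}{9745} = - \frac{9062}{11881} + \frac{18253}{9745} = \frac{128554703}{115780345} \approx 1.1103$)
$A - \left(- \frac{7111}{-23975} - \frac{10810}{19547}\right) = \frac{128554703}{115780345} - \left(- \frac{7111}{-23975} - \frac{10810}{19547}\right) = \frac{128554703}{115780345} - \left(\left(-7111\right) \left(- \frac{1}{23975}\right) - \frac{10810}{19547}\right) = \frac{128554703}{115780345} - \left(\frac{7111}{23975} - \frac{10810}{19547}\right) = \frac{128554703}{115780345} - - \frac{120171033}{468639325} = \frac{128554703}{115780345} + \frac{120171033}{468639325} = \frac{14831846579848372}{10851844545813425}$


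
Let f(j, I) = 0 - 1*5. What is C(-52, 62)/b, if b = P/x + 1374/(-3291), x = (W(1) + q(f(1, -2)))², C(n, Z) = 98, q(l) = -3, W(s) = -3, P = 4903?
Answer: 3870216/5362103 ≈ 0.72177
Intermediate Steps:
f(j, I) = -5 (f(j, I) = 0 - 5 = -5)
x = 36 (x = (-3 - 3)² = (-6)² = 36)
b = 5362103/39492 (b = 4903/36 + 1374/(-3291) = 4903*(1/36) + 1374*(-1/3291) = 4903/36 - 458/1097 = 5362103/39492 ≈ 135.78)
C(-52, 62)/b = 98/(5362103/39492) = 98*(39492/5362103) = 3870216/5362103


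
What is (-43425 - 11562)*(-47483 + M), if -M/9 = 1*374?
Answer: 2796033963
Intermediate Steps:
M = -3366 (M = -9*374 = -3366)
(-43425 - 11562)*(-47483 + M) = (-43425 - 11562)*(-47483 - 3366) = -54987*(-50849) = 2796033963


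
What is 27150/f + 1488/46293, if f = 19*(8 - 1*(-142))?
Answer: 2802435/293189 ≈ 9.5585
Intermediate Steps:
f = 2850 (f = 19*(8 + 142) = 19*150 = 2850)
27150/f + 1488/46293 = 27150/2850 + 1488/46293 = 27150*(1/2850) + 1488*(1/46293) = 181/19 + 496/15431 = 2802435/293189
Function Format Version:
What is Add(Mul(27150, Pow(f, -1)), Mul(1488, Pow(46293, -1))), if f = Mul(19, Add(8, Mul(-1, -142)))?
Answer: Rational(2802435, 293189) ≈ 9.5585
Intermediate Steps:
f = 2850 (f = Mul(19, Add(8, 142)) = Mul(19, 150) = 2850)
Add(Mul(27150, Pow(f, -1)), Mul(1488, Pow(46293, -1))) = Add(Mul(27150, Pow(2850, -1)), Mul(1488, Pow(46293, -1))) = Add(Mul(27150, Rational(1, 2850)), Mul(1488, Rational(1, 46293))) = Add(Rational(181, 19), Rational(496, 15431)) = Rational(2802435, 293189)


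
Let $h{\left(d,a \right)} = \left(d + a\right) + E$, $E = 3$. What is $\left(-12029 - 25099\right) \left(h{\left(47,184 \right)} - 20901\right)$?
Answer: $767324376$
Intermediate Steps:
$h{\left(d,a \right)} = 3 + a + d$ ($h{\left(d,a \right)} = \left(d + a\right) + 3 = \left(a + d\right) + 3 = 3 + a + d$)
$\left(-12029 - 25099\right) \left(h{\left(47,184 \right)} - 20901\right) = \left(-12029 - 25099\right) \left(\left(3 + 184 + 47\right) - 20901\right) = - 37128 \left(234 - 20901\right) = \left(-37128\right) \left(-20667\right) = 767324376$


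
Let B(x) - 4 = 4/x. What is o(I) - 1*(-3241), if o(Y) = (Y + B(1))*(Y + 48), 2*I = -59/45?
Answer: 29068621/8100 ≈ 3588.7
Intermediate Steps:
B(x) = 4 + 4/x
I = -59/90 (I = (-59/45)/2 = (-59*1/45)/2 = (1/2)*(-59/45) = -59/90 ≈ -0.65556)
o(Y) = (8 + Y)*(48 + Y) (o(Y) = (Y + (4 + 4/1))*(Y + 48) = (Y + (4 + 4*1))*(48 + Y) = (Y + (4 + 4))*(48 + Y) = (Y + 8)*(48 + Y) = (8 + Y)*(48 + Y))
o(I) - 1*(-3241) = (384 + (-59/90)**2 + 56*(-59/90)) - 1*(-3241) = (384 + 3481/8100 - 1652/45) + 3241 = 2816521/8100 + 3241 = 29068621/8100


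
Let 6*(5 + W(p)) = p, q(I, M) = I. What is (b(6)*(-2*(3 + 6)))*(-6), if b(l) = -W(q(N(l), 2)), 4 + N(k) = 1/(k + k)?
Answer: 1221/2 ≈ 610.50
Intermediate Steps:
N(k) = -4 + 1/(2*k) (N(k) = -4 + 1/(k + k) = -4 + 1/(2*k))
W(p) = -5 + p/6
b(l) = 17/3 - 1/(12*l) (b(l) = -(-5 + (-4 + 1/(2*l))/6) = -(-5 + (-⅔ + 1/(12*l))) = -(-17/3 + 1/(12*l)) = 17/3 - 1/(12*l))
(b(6)*(-2*(3 + 6)))*(-6) = (((1/12)*(-1 + 68*6)/6)*(-2*(3 + 6)))*(-6) = (((1/12)*(⅙)*(-1 + 408))*(-2*9))*(-6) = (((1/12)*(⅙)*407)*(-18))*(-6) = ((407/72)*(-18))*(-6) = -407/4*(-6) = 1221/2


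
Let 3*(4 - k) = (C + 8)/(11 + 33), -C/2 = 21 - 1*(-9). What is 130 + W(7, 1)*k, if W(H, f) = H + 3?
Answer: 5740/33 ≈ 173.94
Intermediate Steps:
C = -60 (C = -2*(21 - 1*(-9)) = -2*(21 + 9) = -2*30 = -60)
W(H, f) = 3 + H
k = 145/33 (k = 4 - (-60 + 8)/(3*(11 + 33)) = 4 - (-52)/(3*44) = 4 - ⅓*(-13/11) = 4 + 13/33 = 145/33 ≈ 4.3939)
130 + W(7, 1)*k = 130 + (3 + 7)*(145/33) = 130 + 10*(145/33) = 130 + 1450/33 = 5740/33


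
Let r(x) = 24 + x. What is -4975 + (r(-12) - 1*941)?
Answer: -5904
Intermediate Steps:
-4975 + (r(-12) - 1*941) = -4975 + ((24 - 12) - 1*941) = -4975 + (12 - 941) = -4975 - 929 = -5904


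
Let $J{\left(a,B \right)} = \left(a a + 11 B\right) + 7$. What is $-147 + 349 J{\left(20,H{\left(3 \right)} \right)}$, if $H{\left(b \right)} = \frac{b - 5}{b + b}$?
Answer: $\frac{421849}{3} \approx 1.4062 \cdot 10^{5}$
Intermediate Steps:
$H{\left(b \right)} = \frac{-5 + b}{2 b}$
$J{\left(a,B \right)} = 7 + a^{2} + 11 B$ ($J{\left(a,B \right)} = \left(a^{2} + 11 B\right) + 7 = 7 + a^{2} + 11 B$)
$-147 + 349 J{\left(20,H{\left(3 \right)} \right)} = -147 + 349 \left(7 + 20^{2} + 11 \frac{-5 + 3}{2 \cdot 3}\right) = -147 + 349 \left(7 + 400 + 11 \cdot \frac{1}{2} \cdot \frac{1}{3} \left(-2\right)\right) = -147 + 349 \left(7 + 400 + 11 \left(- \frac{1}{3}\right)\right) = -147 + 349 \left(7 + 400 - \frac{11}{3}\right) = -147 + 349 \cdot \frac{1210}{3} = -147 + \frac{422290}{3} = \frac{421849}{3}$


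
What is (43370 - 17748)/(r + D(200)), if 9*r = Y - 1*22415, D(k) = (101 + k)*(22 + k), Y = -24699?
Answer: 115299/277142 ≈ 0.41603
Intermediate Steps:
D(k) = (22 + k)*(101 + k)
r = -47114/9 (r = (-24699 - 1*22415)/9 = (-24699 - 22415)/9 = (1/9)*(-47114) = -47114/9 ≈ -5234.9)
(43370 - 17748)/(r + D(200)) = (43370 - 17748)/(-47114/9 + (2222 + 200**2 + 123*200)) = 25622/(-47114/9 + (2222 + 40000 + 24600)) = 25622/(-47114/9 + 66822) = 25622/(554284/9) = 25622*(9/554284) = 115299/277142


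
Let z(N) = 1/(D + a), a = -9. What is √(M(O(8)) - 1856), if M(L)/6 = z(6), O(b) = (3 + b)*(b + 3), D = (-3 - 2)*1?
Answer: I*√90965/7 ≈ 43.086*I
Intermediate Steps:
D = -5 (D = -5*1 = -5)
O(b) = (3 + b)² (O(b) = (3 + b)*(3 + b) = (3 + b)²)
z(N) = -1/14 (z(N) = 1/(-5 - 9) = 1/(-14) = -1/14)
M(L) = -3/7 (M(L) = 6*(-1/14) = -3/7)
√(M(O(8)) - 1856) = √(-3/7 - 1856) = √(-12995/7) = I*√90965/7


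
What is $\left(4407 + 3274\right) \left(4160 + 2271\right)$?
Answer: $49396511$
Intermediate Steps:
$\left(4407 + 3274\right) \left(4160 + 2271\right) = 7681 \cdot 6431 = 49396511$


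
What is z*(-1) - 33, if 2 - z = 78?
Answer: 43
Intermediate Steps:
z = -76 (z = 2 - 1*78 = 2 - 78 = -76)
z*(-1) - 33 = -76*(-1) - 33 = 76 - 33 = 43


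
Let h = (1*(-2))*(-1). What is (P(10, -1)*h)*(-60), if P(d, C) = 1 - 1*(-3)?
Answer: -480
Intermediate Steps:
P(d, C) = 4 (P(d, C) = 1 + 3 = 4)
h = 2 (h = -2*(-1) = 2)
(P(10, -1)*h)*(-60) = (4*2)*(-60) = 8*(-60) = -480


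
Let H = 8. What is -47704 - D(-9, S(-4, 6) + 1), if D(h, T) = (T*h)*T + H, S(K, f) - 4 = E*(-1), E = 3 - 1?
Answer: -47631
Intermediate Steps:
E = 2
S(K, f) = 2 (S(K, f) = 4 + 2*(-1) = 4 - 2 = 2)
D(h, T) = 8 + h*T**2 (D(h, T) = (T*h)*T + 8 = h*T**2 + 8 = 8 + h*T**2)
-47704 - D(-9, S(-4, 6) + 1) = -47704 - (8 - 9*(2 + 1)**2) = -47704 - (8 - 9*3**2) = -47704 - (8 - 9*9) = -47704 - (8 - 81) = -47704 - 1*(-73) = -47704 + 73 = -47631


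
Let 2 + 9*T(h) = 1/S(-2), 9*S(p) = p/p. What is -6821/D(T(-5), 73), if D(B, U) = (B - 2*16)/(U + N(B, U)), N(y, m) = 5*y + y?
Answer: 4767879/281 ≈ 16968.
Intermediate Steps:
S(p) = 1/9 (S(p) = (p/p)/9 = (1/9)*1 = 1/9)
T(h) = 7/9 (T(h) = -2/9 + 1/(9*(1/9)) = -2/9 + (1/9)*9 = -2/9 + 1 = 7/9)
N(y, m) = 6*y
D(B, U) = (-32 + B)/(U + 6*B) (D(B, U) = (B - 2*16)/(U + 6*B) = (B - 32)/(U + 6*B) = (-32 + B)/(U + 6*B))
-6821/D(T(-5), 73) = -6821*(73 + 6*(7/9))/(-32 + 7/9) = -6821/(-281/9/(73 + 14/3)) = -6821/(-281/9/(233/3)) = -6821/((3/233)*(-281/9)) = -6821/(-281/699) = -6821*(-699/281) = 4767879/281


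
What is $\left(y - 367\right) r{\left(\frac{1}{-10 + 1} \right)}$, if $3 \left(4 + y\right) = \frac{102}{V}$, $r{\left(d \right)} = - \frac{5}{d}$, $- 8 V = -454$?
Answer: $- \frac{3783645}{227} \approx -16668.0$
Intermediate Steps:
$V = \frac{227}{4}$ ($V = \left(- \frac{1}{8}\right) \left(-454\right) = \frac{227}{4} \approx 56.75$)
$y = - \frac{772}{227}$ ($y = -4 + \frac{102 \frac{1}{\frac{227}{4}}}{3} = -4 + \frac{102 \cdot \frac{4}{227}}{3} = -4 + \frac{1}{3} \cdot \frac{408}{227} = -4 + \frac{136}{227} = - \frac{772}{227} \approx -3.4009$)
$\left(y - 367\right) r{\left(\frac{1}{-10 + 1} \right)} = \left(- \frac{772}{227} - 367\right) \left(- \frac{5}{\frac{1}{-10 + 1}}\right) = - \frac{84081 \left(- \frac{5}{\frac{1}{-9}}\right)}{227} = - \frac{84081 \left(- \frac{5}{- \frac{1}{9}}\right)}{227} = - \frac{84081 \left(\left(-5\right) \left(-9\right)\right)}{227} = \left(- \frac{84081}{227}\right) 45 = - \frac{3783645}{227}$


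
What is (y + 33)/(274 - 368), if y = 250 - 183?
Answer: -50/47 ≈ -1.0638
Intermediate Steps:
y = 67
(y + 33)/(274 - 368) = (67 + 33)/(274 - 368) = 100/(-94) = 100*(-1/94) = -50/47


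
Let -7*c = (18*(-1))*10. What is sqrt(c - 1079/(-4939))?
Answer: sqrt(30997218329)/34573 ≈ 5.0924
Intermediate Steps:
c = 180/7 (c = -18*(-1)*10/7 = -(-18)*10/7 = -1/7*(-180) = 180/7 ≈ 25.714)
sqrt(c - 1079/(-4939)) = sqrt(180/7 - 1079/(-4939)) = sqrt(180/7 - 1079*(-1/4939)) = sqrt(180/7 + 1079/4939) = sqrt(896573/34573) = sqrt(30997218329)/34573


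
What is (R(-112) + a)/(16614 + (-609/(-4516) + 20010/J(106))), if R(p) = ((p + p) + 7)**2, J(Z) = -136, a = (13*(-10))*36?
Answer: 813955937/316051179 ≈ 2.5754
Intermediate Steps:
a = -4680 (a = -130*36 = -4680)
R(p) = (7 + 2*p)**2 (R(p) = (2*p + 7)**2 = (7 + 2*p)**2)
(R(-112) + a)/(16614 + (-609/(-4516) + 20010/J(106))) = ((7 + 2*(-112))**2 - 4680)/(16614 + (-609/(-4516) + 20010/(-136))) = ((7 - 224)**2 - 4680)/(16614 + (-609*(-1/4516) + 20010*(-1/136))) = ((-217)**2 - 4680)/(16614 + (609/4516 - 10005/68)) = (47089 - 4680)/(16614 - 2821323/19193) = 42409/(316051179/19193) = 42409*(19193/316051179) = 813955937/316051179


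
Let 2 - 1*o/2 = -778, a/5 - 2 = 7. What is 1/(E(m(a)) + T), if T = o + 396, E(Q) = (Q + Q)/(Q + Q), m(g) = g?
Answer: 1/1957 ≈ 0.00051099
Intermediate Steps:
a = 45 (a = 10 + 5*7 = 10 + 35 = 45)
o = 1560 (o = 4 - 2*(-778) = 4 + 1556 = 1560)
E(Q) = 1 (E(Q) = (2*Q)/((2*Q)) = (2*Q)*(1/(2*Q)) = 1)
T = 1956 (T = 1560 + 396 = 1956)
1/(E(m(a)) + T) = 1/(1 + 1956) = 1/1957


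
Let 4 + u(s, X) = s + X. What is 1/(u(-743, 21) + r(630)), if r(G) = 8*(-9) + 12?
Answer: -1/786 ≈ -0.0012723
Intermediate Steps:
u(s, X) = -4 + X + s (u(s, X) = -4 + (s + X) = -4 + (X + s) = -4 + X + s)
r(G) = -60 (r(G) = -72 + 12 = -60)
1/(u(-743, 21) + r(630)) = 1/((-4 + 21 - 743) - 60) = 1/(-726 - 60) = 1/(-786) = -1/786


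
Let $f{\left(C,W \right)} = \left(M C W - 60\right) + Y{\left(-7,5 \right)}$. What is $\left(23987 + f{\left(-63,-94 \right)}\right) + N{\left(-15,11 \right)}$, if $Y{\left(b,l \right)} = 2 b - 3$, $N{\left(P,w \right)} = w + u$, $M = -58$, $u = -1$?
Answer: $-319556$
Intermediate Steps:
$N{\left(P,w \right)} = -1 + w$ ($N{\left(P,w \right)} = w - 1 = -1 + w$)
$Y{\left(b,l \right)} = -3 + 2 b$
$f{\left(C,W \right)} = -77 - 58 C W$ ($f{\left(C,W \right)} = \left(- 58 C W - 60\right) + \left(-3 + 2 \left(-7\right)\right) = \left(- 58 C W - 60\right) - 17 = \left(-60 - 58 C W\right) - 17 = -77 - 58 C W$)
$\left(23987 + f{\left(-63,-94 \right)}\right) + N{\left(-15,11 \right)} = \left(23987 - \left(77 - -343476\right)\right) + \left(-1 + 11\right) = \left(23987 - 343553\right) + 10 = -319566 + 10 = -319556$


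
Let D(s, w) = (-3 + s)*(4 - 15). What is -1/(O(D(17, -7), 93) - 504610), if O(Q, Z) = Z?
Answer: 1/504517 ≈ 1.9821e-6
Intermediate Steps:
D(s, w) = 33 - 11*s (D(s, w) = (-3 + s)*(-11) = 33 - 11*s)
-1/(O(D(17, -7), 93) - 504610) = -1/(93 - 504610) = -1/(-504517) = -1*(-1/504517) = 1/504517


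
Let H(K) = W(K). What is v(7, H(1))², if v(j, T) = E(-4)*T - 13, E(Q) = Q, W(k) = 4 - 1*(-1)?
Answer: 1089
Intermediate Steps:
W(k) = 5 (W(k) = 4 + 1 = 5)
H(K) = 5
v(j, T) = -13 - 4*T (v(j, T) = -4*T - 13 = -13 - 4*T)
v(7, H(1))² = (-13 - 4*5)² = (-13 - 20)² = (-33)² = 1089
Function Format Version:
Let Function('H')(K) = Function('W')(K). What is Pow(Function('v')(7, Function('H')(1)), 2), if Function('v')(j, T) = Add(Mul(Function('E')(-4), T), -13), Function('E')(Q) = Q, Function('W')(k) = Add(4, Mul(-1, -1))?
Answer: 1089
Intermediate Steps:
Function('W')(k) = 5 (Function('W')(k) = Add(4, 1) = 5)
Function('H')(K) = 5
Function('v')(j, T) = Add(-13, Mul(-4, T)) (Function('v')(j, T) = Add(Mul(-4, T), -13) = Add(-13, Mul(-4, T)))
Pow(Function('v')(7, Function('H')(1)), 2) = Pow(Add(-13, Mul(-4, 5)), 2) = Pow(Add(-13, -20), 2) = Pow(-33, 2) = 1089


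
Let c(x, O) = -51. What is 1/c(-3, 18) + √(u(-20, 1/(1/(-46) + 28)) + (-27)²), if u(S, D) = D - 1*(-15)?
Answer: -1/51 + √136933082/429 ≈ 27.257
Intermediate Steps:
u(S, D) = 15 + D (u(S, D) = D + 15 = 15 + D)
1/c(-3, 18) + √(u(-20, 1/(1/(-46) + 28)) + (-27)²) = 1/(-51) + √((15 + 1/(1/(-46) + 28)) + (-27)²) = -1/51 + √((15 + 1/(-1/46 + 28)) + 729) = -1/51 + √((15 + 1/(1287/46)) + 729) = -1/51 + √((15 + 46/1287) + 729) = -1/51 + √(19351/1287 + 729) = -1/51 + √(957574/1287) = -1/51 + √136933082/429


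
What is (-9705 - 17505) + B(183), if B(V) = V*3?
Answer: -26661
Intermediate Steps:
B(V) = 3*V
(-9705 - 17505) + B(183) = (-9705 - 17505) + 3*183 = -27210 + 549 = -26661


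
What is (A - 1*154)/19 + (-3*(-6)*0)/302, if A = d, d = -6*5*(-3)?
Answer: -64/19 ≈ -3.3684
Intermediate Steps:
d = 90 (d = -30*(-3) = 90)
A = 90
(A - 1*154)/19 + (-3*(-6)*0)/302 = (90 - 1*154)/19 + (-3*(-6)*0)/302 = (90 - 154)*(1/19) + (18*0)*(1/302) = -64*1/19 + 0*(1/302) = -64/19 + 0 = -64/19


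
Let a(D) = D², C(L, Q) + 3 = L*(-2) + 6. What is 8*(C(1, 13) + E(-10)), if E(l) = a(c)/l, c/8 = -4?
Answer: -4056/5 ≈ -811.20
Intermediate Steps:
c = -32 (c = 8*(-4) = -32)
C(L, Q) = 3 - 2*L (C(L, Q) = -3 + (L*(-2) + 6) = -3 + (-2*L + 6) = -3 + (6 - 2*L) = 3 - 2*L)
E(l) = 1024/l (E(l) = (-32)²/l = 1024/l)
8*(C(1, 13) + E(-10)) = 8*((3 - 2*1) + 1024/(-10)) = 8*((3 - 2) + 1024*(-⅒)) = 8*(1 - 512/5) = 8*(-507/5) = -4056/5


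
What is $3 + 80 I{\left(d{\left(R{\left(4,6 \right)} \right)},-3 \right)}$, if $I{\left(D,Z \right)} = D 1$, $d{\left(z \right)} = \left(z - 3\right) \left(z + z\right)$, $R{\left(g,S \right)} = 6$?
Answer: $2883$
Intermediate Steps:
$d{\left(z \right)} = 2 z \left(-3 + z\right)$ ($d{\left(z \right)} = \left(-3 + z\right) 2 z = 2 z \left(-3 + z\right)$)
$I{\left(D,Z \right)} = D$
$3 + 80 I{\left(d{\left(R{\left(4,6 \right)} \right)},-3 \right)} = 3 + 80 \cdot 2 \cdot 6 \left(-3 + 6\right) = 3 + 80 \cdot 2 \cdot 6 \cdot 3 = 3 + 80 \cdot 36 = 3 + 2880 = 2883$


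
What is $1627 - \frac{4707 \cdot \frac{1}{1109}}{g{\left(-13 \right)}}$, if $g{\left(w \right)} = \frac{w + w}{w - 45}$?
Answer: $\frac{23319956}{14417} \approx 1617.5$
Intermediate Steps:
$g{\left(w \right)} = \frac{2 w}{-45 + w}$
$1627 - \frac{4707 \cdot \frac{1}{1109}}{g{\left(-13 \right)}} = 1627 - \frac{4707 \cdot \frac{1}{1109}}{2 \left(-13\right) \frac{1}{-45 - 13}} = 1627 - \frac{4707 \cdot \frac{1}{1109}}{2 \left(-13\right) \frac{1}{-58}} = 1627 - \frac{4707}{1109 \cdot 2 \left(-13\right) \left(- \frac{1}{58}\right)} = 1627 - \frac{4707}{1109 \cdot \frac{13}{29}} = 1627 - \frac{4707}{1109} \cdot \frac{29}{13} = 1627 - \frac{136503}{14417} = \frac{23319956}{14417}$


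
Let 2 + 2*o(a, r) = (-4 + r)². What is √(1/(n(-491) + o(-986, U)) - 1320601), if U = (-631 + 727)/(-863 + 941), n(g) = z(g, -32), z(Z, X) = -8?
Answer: I*√111829829674/291 ≈ 1149.2*I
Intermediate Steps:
n(g) = -8
U = 16/13 (U = 96/78 = 96*(1/78) = 16/13 ≈ 1.2308)
o(a, r) = -1 + (-4 + r)²/2
√(1/(n(-491) + o(-986, U)) - 1320601) = √(1/(-8 + (-1 + (-4 + 16/13)²/2)) - 1320601) = √(1/(-8 + (-1 + (-36/13)²/2)) - 1320601) = √(1/(-8 + (-1 + (½)*(1296/169))) - 1320601) = √(1/(-8 + (-1 + 648/169)) - 1320601) = √(1/(-8 + 479/169) - 1320601) = √(1/(-873/169) - 1320601) = √(-169/873 - 1320601) = √(-1152884842/873) = I*√111829829674/291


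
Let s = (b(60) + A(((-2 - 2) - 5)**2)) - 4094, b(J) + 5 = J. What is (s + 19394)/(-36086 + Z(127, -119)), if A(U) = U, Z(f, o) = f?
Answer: -15436/35959 ≈ -0.42927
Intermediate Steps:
b(J) = -5 + J
s = -3958 (s = ((-5 + 60) + ((-2 - 2) - 5)**2) - 4094 = (55 + (-4 - 5)**2) - 4094 = (55 + (-9)**2) - 4094 = (55 + 81) - 4094 = 136 - 4094 = -3958)
(s + 19394)/(-36086 + Z(127, -119)) = (-3958 + 19394)/(-36086 + 127) = 15436/(-35959) = 15436*(-1/35959) = -15436/35959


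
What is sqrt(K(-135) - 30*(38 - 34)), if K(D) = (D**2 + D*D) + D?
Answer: sqrt(36195) ≈ 190.25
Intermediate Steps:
K(D) = D + 2*D**2 (K(D) = (D**2 + D**2) + D = 2*D**2 + D = D + 2*D**2)
sqrt(K(-135) - 30*(38 - 34)) = sqrt(-135*(1 + 2*(-135)) - 30*(38 - 34)) = sqrt(-135*(1 - 270) - 30*4) = sqrt(-135*(-269) - 120) = sqrt(36315 - 120) = sqrt(36195)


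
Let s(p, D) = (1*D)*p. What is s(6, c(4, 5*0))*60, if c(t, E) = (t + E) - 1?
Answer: 1080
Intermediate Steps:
c(t, E) = -1 + E + t (c(t, E) = (E + t) - 1 = -1 + E + t)
s(p, D) = D*p
s(6, c(4, 5*0))*60 = ((-1 + 5*0 + 4)*6)*60 = ((-1 + 0 + 4)*6)*60 = (3*6)*60 = 18*60 = 1080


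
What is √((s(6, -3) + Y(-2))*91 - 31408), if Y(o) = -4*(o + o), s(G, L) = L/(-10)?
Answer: I*√2992470/10 ≈ 172.99*I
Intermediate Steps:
s(G, L) = -L/10 (s(G, L) = L*(-⅒) = -L/10)
Y(o) = -8*o
√((s(6, -3) + Y(-2))*91 - 31408) = √((-⅒*(-3) - 8*(-2))*91 - 31408) = √((3/10 + 16)*91 - 31408) = √((163/10)*91 - 31408) = √(14833/10 - 31408) = √(-299247/10) = I*√2992470/10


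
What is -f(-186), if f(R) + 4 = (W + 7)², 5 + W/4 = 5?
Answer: -45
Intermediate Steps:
W = 0 (W = -20 + 4*5 = -20 + 20 = 0)
f(R) = 45 (f(R) = -4 + (0 + 7)² = -4 + 7² = -4 + 49 = 45)
-f(-186) = -1*45 = -45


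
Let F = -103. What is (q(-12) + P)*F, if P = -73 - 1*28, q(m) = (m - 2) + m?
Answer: 13081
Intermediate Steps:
q(m) = -2 + 2*m (q(m) = (-2 + m) + m = -2 + 2*m)
P = -101 (P = -73 - 28 = -101)
(q(-12) + P)*F = ((-2 + 2*(-12)) - 101)*(-103) = ((-2 - 24) - 101)*(-103) = (-26 - 101)*(-103) = -127*(-103) = 13081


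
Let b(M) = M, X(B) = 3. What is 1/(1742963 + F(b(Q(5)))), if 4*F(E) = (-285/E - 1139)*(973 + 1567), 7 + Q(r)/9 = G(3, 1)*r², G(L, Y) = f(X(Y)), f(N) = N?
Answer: 204/207958067 ≈ 9.8097e-7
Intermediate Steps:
G(L, Y) = 3
Q(r) = -63 + 27*r² (Q(r) = -63 + 9*(3*r²) = -63 + 27*r²)
F(E) = -723265 - 180975/E (F(E) = ((-285/E - 1139)*(973 + 1567))/4 = ((-1139 - 285/E)*2540)/4 = (-2893060 - 723900/E)/4 = -723265 - 180975/E)
1/(1742963 + F(b(Q(5)))) = 1/(1742963 + (-723265 - 180975/(-63 + 27*5²))) = 1/(1742963 + (-723265 - 180975/(-63 + 27*25))) = 1/(1742963 + (-723265 - 180975/(-63 + 675))) = 1/(1742963 + (-723265 - 180975/612)) = 1/(1742963 + (-723265 - 180975*1/612)) = 1/(1742963 + (-723265 - 60325/204)) = 1/(1742963 - 147606385/204) = 1/(207958067/204) = 204/207958067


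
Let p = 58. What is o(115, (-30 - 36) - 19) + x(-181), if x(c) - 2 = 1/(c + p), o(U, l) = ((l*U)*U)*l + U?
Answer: 11752741265/123 ≈ 9.5551e+7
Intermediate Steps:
o(U, l) = U + U²*l² (o(U, l) = ((U*l)*U)*l + U = (l*U²)*l + U = U²*l² + U = U + U²*l²)
x(c) = 2 + 1/(58 + c) (x(c) = 2 + 1/(c + 58) = 2 + 1/(58 + c))
o(115, (-30 - 36) - 19) + x(-181) = 115*(1 + 115*((-30 - 36) - 19)²) + (117 + 2*(-181))/(58 - 181) = 115*(1 + 115*(-66 - 19)²) + (117 - 362)/(-123) = 115*(1 + 115*(-85)²) - 1/123*(-245) = 115*(1 + 115*7225) + 245/123 = 115*(1 + 830875) + 245/123 = 115*830876 + 245/123 = 95550740 + 245/123 = 11752741265/123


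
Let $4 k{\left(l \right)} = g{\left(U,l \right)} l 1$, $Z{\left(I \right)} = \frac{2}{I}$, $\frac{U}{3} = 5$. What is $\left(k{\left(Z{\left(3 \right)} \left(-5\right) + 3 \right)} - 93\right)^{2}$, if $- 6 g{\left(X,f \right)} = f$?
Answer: $\frac{403567921}{46656} \approx 8649.9$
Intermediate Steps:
$U = 15$ ($U = 3 \cdot 5 = 15$)
$g{\left(X,f \right)} = - \frac{f}{6}$
$k{\left(l \right)} = - \frac{l^{2}}{24}$ ($k{\left(l \right)} = \frac{- \frac{l}{6} l 1}{4} = \frac{- \frac{l^{2}}{6} \cdot 1}{4} = \frac{\left(- \frac{1}{6}\right) l^{2}}{4} = - \frac{l^{2}}{24}$)
$\left(k{\left(Z{\left(3 \right)} \left(-5\right) + 3 \right)} - 93\right)^{2} = \left(- \frac{\left(\frac{2}{3} \left(-5\right) + 3\right)^{2}}{24} - 93\right)^{2} = \left(- \frac{\left(- \frac{10}{3} + 3\right)^{2}}{24} - 93\right)^{2} = \left(- \frac{\left(- \frac{1}{3}\right)^{2}}{24} - 93\right)^{2} = \left(\left(- \frac{1}{24}\right) \frac{1}{9} - 93\right)^{2} = \left(- \frac{1}{216} - 93\right)^{2} = \left(- \frac{20089}{216}\right)^{2} = \frac{403567921}{46656}$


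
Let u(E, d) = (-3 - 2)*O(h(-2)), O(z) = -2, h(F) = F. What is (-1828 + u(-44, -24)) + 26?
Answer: -1792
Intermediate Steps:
u(E, d) = 10 (u(E, d) = (-3 - 2)*(-2) = -5*(-2) = 10)
(-1828 + u(-44, -24)) + 26 = (-1828 + 10) + 26 = -1818 + 26 = -1792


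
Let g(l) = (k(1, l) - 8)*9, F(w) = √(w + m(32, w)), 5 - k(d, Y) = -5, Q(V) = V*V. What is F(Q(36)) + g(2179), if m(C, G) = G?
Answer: 18 + 36*√2 ≈ 68.912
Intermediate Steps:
Q(V) = V²
k(d, Y) = 10 (k(d, Y) = 5 - 1*(-5) = 5 + 5 = 10)
F(w) = √2*√w (F(w) = √(w + w) = √(2*w) = √2*√w)
g(l) = 18 (g(l) = (10 - 8)*9 = 2*9 = 18)
F(Q(36)) + g(2179) = √2*√(36²) + 18 = √2*√1296 + 18 = √2*36 + 18 = 36*√2 + 18 = 18 + 36*√2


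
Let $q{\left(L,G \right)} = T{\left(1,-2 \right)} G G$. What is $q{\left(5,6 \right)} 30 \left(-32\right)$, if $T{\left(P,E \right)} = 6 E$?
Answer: $414720$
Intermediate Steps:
$q{\left(L,G \right)} = - 12 G^{2}$ ($q{\left(L,G \right)} = 6 \left(-2\right) G G = - 12 G G = - 12 G^{2}$)
$q{\left(5,6 \right)} 30 \left(-32\right) = - 12 \cdot 6^{2} \cdot 30 \left(-32\right) = \left(-12\right) 36 \cdot 30 \left(-32\right) = \left(-432\right) 30 \left(-32\right) = \left(-12960\right) \left(-32\right) = 414720$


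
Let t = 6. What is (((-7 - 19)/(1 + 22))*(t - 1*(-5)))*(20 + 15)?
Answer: -10010/23 ≈ -435.22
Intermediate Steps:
(((-7 - 19)/(1 + 22))*(t - 1*(-5)))*(20 + 15) = (((-7 - 19)/(1 + 22))*(6 - 1*(-5)))*(20 + 15) = ((-26/23)*(6 + 5))*35 = (-26*1/23*11)*35 = -26/23*11*35 = -286/23*35 = -10010/23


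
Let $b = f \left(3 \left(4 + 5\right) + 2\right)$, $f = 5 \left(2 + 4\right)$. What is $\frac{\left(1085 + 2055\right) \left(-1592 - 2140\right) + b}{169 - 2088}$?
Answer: $\frac{11717610}{1919} \approx 6106.1$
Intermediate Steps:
$f = 30$ ($f = 5 \cdot 6 = 30$)
$b = 870$ ($b = 30 \left(3 \left(4 + 5\right) + 2\right) = 30 \left(3 \cdot 9 + 2\right) = 30 \left(27 + 2\right) = 30 \cdot 29 = 870$)
$\frac{\left(1085 + 2055\right) \left(-1592 - 2140\right) + b}{169 - 2088} = \frac{\left(1085 + 2055\right) \left(-1592 - 2140\right) + 870}{169 - 2088} = \frac{3140 \left(-3732\right) + 870}{169 - 2088} = \frac{-11718480 + 870}{-1919} = \left(-11717610\right) \left(- \frac{1}{1919}\right) = \frac{11717610}{1919}$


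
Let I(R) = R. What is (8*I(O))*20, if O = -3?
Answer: -480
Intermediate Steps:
(8*I(O))*20 = (8*(-3))*20 = -24*20 = -480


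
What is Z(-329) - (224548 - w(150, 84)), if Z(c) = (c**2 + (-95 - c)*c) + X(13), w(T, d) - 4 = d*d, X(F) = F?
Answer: -186220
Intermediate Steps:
w(T, d) = 4 + d**2 (w(T, d) = 4 + d*d = 4 + d**2)
Z(c) = 13 + c**2 + c*(-95 - c) (Z(c) = (c**2 + (-95 - c)*c) + 13 = (c**2 + c*(-95 - c)) + 13 = 13 + c**2 + c*(-95 - c))
Z(-329) - (224548 - w(150, 84)) = (13 - 95*(-329)) - (224548 - (4 + 84**2)) = (13 + 31255) - (224548 - (4 + 7056)) = 31268 - (224548 - 1*7060) = 31268 - (224548 - 7060) = 31268 - 1*217488 = 31268 - 217488 = -186220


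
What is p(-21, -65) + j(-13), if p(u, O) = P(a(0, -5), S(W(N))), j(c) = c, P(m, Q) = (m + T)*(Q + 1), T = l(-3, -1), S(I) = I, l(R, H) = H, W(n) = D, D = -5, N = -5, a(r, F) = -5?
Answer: 11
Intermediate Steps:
W(n) = -5
T = -1
P(m, Q) = (1 + Q)*(-1 + m) (P(m, Q) = (m - 1)*(Q + 1) = (-1 + m)*(1 + Q) = (1 + Q)*(-1 + m))
p(u, O) = 24 (p(u, O) = -1 - 5 - 1*(-5) - 5*(-5) = -1 - 5 + 5 + 25 = 24)
p(-21, -65) + j(-13) = 24 - 13 = 11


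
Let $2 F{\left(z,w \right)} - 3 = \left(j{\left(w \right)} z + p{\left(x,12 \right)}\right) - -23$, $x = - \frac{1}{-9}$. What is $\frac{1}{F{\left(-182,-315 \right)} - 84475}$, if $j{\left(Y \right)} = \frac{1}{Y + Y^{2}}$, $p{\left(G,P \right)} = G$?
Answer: $- \frac{7065}{596723644} \approx -1.184 \cdot 10^{-5}$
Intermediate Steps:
$x = \frac{1}{9}$ ($x = \left(-1\right) \left(- \frac{1}{9}\right) = \frac{1}{9} \approx 0.11111$)
$F{\left(z,w \right)} = \frac{235}{18} + \frac{z}{2 w \left(1 + w\right)}$ ($F{\left(z,w \right)} = \frac{3}{2} + \frac{\left(\frac{1}{w \left(1 + w\right)} z + \frac{1}{9}\right) - -23}{2} = \frac{3}{2} + \frac{\left(\frac{z}{w \left(1 + w\right)} + \frac{1}{9}\right) + 23}{2} = \frac{3}{2} + \frac{\left(\frac{1}{9} + \frac{z}{w \left(1 + w\right)}\right) + 23}{2} = \frac{3}{2} + \frac{\frac{208}{9} + \frac{z}{w \left(1 + w\right)}}{2} = \frac{3}{2} + \left(\frac{104}{9} + \frac{z}{2 w \left(1 + w\right)}\right) = \frac{235}{18} + \frac{z}{2 w \left(1 + w\right)}$)
$\frac{1}{F{\left(-182,-315 \right)} - 84475} = \frac{1}{\frac{9 \left(-182\right) + 235 \left(-315\right) \left(1 - 315\right)}{18 \left(-315\right) \left(1 - 315\right)} - 84475} = \frac{1}{\frac{1}{18} \left(- \frac{1}{315}\right) \frac{1}{-314} \left(-1638 + 235 \left(-315\right) \left(-314\right)\right) - 84475} = \frac{1}{\frac{1}{18} \left(- \frac{1}{315}\right) \left(- \frac{1}{314}\right) \left(-1638 + 23243850\right) - 84475} = \frac{1}{\frac{1}{18} \left(- \frac{1}{315}\right) \left(- \frac{1}{314}\right) 23242212 - 84475} = \frac{1}{\frac{92231}{7065} - 84475} = \frac{1}{- \frac{596723644}{7065}} = - \frac{7065}{596723644}$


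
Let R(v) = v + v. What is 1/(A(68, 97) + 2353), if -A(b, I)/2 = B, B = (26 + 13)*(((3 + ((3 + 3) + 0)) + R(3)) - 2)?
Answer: 1/1339 ≈ 0.00074683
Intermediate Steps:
R(v) = 2*v
B = 507 (B = (26 + 13)*(((3 + ((3 + 3) + 0)) + 2*3) - 2) = 39*(((3 + (6 + 0)) + 6) - 2) = 39*(((3 + 6) + 6) - 2) = 39*((9 + 6) - 2) = 39*(15 - 2) = 39*13 = 507)
A(b, I) = -1014 (A(b, I) = -2*507 = -1014)
1/(A(68, 97) + 2353) = 1/(-1014 + 2353) = 1/1339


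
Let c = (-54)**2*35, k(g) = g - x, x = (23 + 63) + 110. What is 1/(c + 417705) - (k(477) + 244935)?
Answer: -127454694239/519765 ≈ -2.4522e+5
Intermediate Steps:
x = 196 (x = 86 + 110 = 196)
k(g) = -196 + g (k(g) = g - 1*196 = g - 196 = -196 + g)
c = 102060 (c = 2916*35 = 102060)
1/(c + 417705) - (k(477) + 244935) = 1/(102060 + 417705) - ((-196 + 477) + 244935) = 1/519765 - (281 + 244935) = 1/519765 - 1*245216 = 1/519765 - 245216 = -127454694239/519765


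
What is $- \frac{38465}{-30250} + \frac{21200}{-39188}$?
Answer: $\frac{43303321}{59271850} \approx 0.73059$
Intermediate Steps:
$- \frac{38465}{-30250} + \frac{21200}{-39188} = \left(-38465\right) \left(- \frac{1}{30250}\right) + 21200 \left(- \frac{1}{39188}\right) = \frac{7693}{6050} - \frac{5300}{9797} = \frac{43303321}{59271850}$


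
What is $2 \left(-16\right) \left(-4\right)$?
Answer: $128$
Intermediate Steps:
$2 \left(-16\right) \left(-4\right) = \left(-32\right) \left(-4\right) = 128$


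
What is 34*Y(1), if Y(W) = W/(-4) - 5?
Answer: -357/2 ≈ -178.50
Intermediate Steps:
Y(W) = -5 - W/4 (Y(W) = W*(-1/4) - 5 = -W/4 - 5 = -5 - W/4)
34*Y(1) = 34*(-5 - 1/4*1) = 34*(-5 - 1/4) = 34*(-21/4) = -357/2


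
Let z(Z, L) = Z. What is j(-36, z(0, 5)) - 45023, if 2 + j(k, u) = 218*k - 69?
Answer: -52942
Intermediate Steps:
j(k, u) = -71 + 218*k (j(k, u) = -2 + (218*k - 69) = -2 + (-69 + 218*k) = -71 + 218*k)
j(-36, z(0, 5)) - 45023 = (-71 + 218*(-36)) - 45023 = (-71 - 7848) - 45023 = -7919 - 45023 = -52942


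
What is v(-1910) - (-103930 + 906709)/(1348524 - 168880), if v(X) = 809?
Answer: 953529217/1179644 ≈ 808.32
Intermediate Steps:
v(-1910) - (-103930 + 906709)/(1348524 - 168880) = 809 - (-103930 + 906709)/(1348524 - 168880) = 809 - 802779/1179644 = 953529217/1179644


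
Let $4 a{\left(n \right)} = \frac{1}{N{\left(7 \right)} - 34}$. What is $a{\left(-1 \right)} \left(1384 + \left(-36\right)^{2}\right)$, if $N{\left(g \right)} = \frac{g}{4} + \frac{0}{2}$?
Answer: $- \frac{2680}{129} \approx -20.775$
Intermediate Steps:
$N{\left(g \right)} = \frac{g}{4}$ ($N{\left(g \right)} = g \frac{1}{4} + 0 \cdot \frac{1}{2} = \frac{g}{4} + 0 = \frac{g}{4}$)
$a{\left(n \right)} = - \frac{1}{129}$ ($a{\left(n \right)} = \frac{1}{4 \left(\frac{1}{4} \cdot 7 - 34\right)} = \frac{1}{4 \left(\frac{7}{4} - 34\right)} = \frac{1}{4 \left(- \frac{129}{4}\right)} = \frac{1}{4} \left(- \frac{4}{129}\right) = - \frac{1}{129}$)
$a{\left(-1 \right)} \left(1384 + \left(-36\right)^{2}\right) = - \frac{1384 + \left(-36\right)^{2}}{129} = - \frac{1384 + 1296}{129} = \left(- \frac{1}{129}\right) 2680 = - \frac{2680}{129}$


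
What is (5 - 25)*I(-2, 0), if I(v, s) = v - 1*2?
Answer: 80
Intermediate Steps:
I(v, s) = -2 + v (I(v, s) = v - 2 = -2 + v)
(5 - 25)*I(-2, 0) = (5 - 25)*(-2 - 2) = -20*(-4) = 80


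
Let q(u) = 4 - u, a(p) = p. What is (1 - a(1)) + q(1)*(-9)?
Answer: -27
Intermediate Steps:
(1 - a(1)) + q(1)*(-9) = (1 - 1*1) + (4 - 1*1)*(-9) = (1 - 1) + (4 - 1)*(-9) = 0 + 3*(-9) = 0 - 27 = -27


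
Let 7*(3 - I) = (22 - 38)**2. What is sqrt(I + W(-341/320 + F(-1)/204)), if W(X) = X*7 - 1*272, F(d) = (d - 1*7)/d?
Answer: I*sqrt(63776763015)/14280 ≈ 17.685*I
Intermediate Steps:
F(d) = (-7 + d)/d (F(d) = (d - 7)/d = (-7 + d)/d)
W(X) = -272 + 7*X (W(X) = 7*X - 272 = -272 + 7*X)
I = -235/7 (I = 3 - (22 - 38)**2/7 = 3 - 1/7*(-16)**2 = 3 - 1/7*256 = 3 - 256/7 = -235/7 ≈ -33.571)
sqrt(I + W(-341/320 + F(-1)/204)) = sqrt(-235/7 + (-272 + 7*(-341/320 + ((-7 - 1)/(-1))/204))) = sqrt(-235/7 + (-272 + 7*(-341*1/320 - 1*(-8)*(1/204)))) = sqrt(-235/7 + (-272 + 7*(-341/320 + 8*(1/204)))) = sqrt(-235/7 + (-272 + 7*(-341/320 + 2/51))) = sqrt(-235/7 + (-272 + 7*(-16751/16320))) = sqrt(-235/7 + (-272 - 117257/16320)) = sqrt(-235/7 - 4556297/16320) = sqrt(-35729279/114240) = I*sqrt(63776763015)/14280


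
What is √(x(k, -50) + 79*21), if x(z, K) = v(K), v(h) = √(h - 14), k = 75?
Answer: √(1659 + 8*I) ≈ 40.731 + 0.09821*I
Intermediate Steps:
v(h) = √(-14 + h)
x(z, K) = √(-14 + K)
√(x(k, -50) + 79*21) = √(√(-14 - 50) + 79*21) = √(√(-64) + 1659) = √(8*I + 1659) = √(1659 + 8*I)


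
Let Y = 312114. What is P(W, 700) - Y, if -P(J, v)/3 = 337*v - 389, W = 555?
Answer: -1018647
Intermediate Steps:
P(J, v) = 1167 - 1011*v (P(J, v) = -3*(337*v - 389) = -3*(-389 + 337*v) = 1167 - 1011*v)
P(W, 700) - Y = (1167 - 1011*700) - 1*312114 = (1167 - 707700) - 312114 = -706533 - 312114 = -1018647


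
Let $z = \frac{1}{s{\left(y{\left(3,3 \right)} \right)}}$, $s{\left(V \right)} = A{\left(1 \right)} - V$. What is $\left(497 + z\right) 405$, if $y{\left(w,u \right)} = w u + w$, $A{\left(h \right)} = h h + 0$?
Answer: $\frac{2213730}{11} \approx 2.0125 \cdot 10^{5}$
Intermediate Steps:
$A{\left(h \right)} = h^{2}$ ($A{\left(h \right)} = h^{2} + 0 = h^{2}$)
$y{\left(w,u \right)} = w + u w$ ($y{\left(w,u \right)} = u w + w = w + u w$)
$s{\left(V \right)} = 1 - V$ ($s{\left(V \right)} = 1^{2} - V = 1 - V$)
$z = - \frac{1}{11}$ ($z = \frac{1}{1 - 3 \left(1 + 3\right)} = \frac{1}{1 - 3 \cdot 4} = \frac{1}{1 - 12} = \frac{1}{-11} = - \frac{1}{11} \approx -0.090909$)
$\left(497 + z\right) 405 = \left(497 - \frac{1}{11}\right) 405 = \frac{5466}{11} \cdot 405 = \frac{2213730}{11}$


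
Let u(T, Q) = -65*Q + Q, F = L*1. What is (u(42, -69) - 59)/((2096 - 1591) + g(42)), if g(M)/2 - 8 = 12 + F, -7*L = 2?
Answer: 30499/3811 ≈ 8.0029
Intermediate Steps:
L = -2/7 (L = -⅐*2 = -2/7 ≈ -0.28571)
F = -2/7 (F = -2/7*1 = -2/7 ≈ -0.28571)
g(M) = 276/7 (g(M) = 16 + 2*(12 - 2/7) = 16 + 2*(82/7) = 16 + 164/7 = 276/7)
u(T, Q) = -64*Q
(u(42, -69) - 59)/((2096 - 1591) + g(42)) = (-64*(-69) - 59)/((2096 - 1591) + 276/7) = (4416 - 59)/(505 + 276/7) = 4357/(3811/7) = 4357*(7/3811) = 30499/3811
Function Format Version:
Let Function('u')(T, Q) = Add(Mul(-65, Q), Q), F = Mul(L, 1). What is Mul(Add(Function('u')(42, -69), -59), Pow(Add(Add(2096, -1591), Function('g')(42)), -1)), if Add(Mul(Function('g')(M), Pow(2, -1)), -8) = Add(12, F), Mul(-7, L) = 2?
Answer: Rational(30499, 3811) ≈ 8.0029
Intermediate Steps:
L = Rational(-2, 7) (L = Mul(Rational(-1, 7), 2) = Rational(-2, 7) ≈ -0.28571)
F = Rational(-2, 7) (F = Mul(Rational(-2, 7), 1) = Rational(-2, 7) ≈ -0.28571)
Function('g')(M) = Rational(276, 7) (Function('g')(M) = Add(16, Mul(2, Add(12, Rational(-2, 7)))) = Add(16, Mul(2, Rational(82, 7))) = Add(16, Rational(164, 7)) = Rational(276, 7))
Function('u')(T, Q) = Mul(-64, Q)
Mul(Add(Function('u')(42, -69), -59), Pow(Add(Add(2096, -1591), Function('g')(42)), -1)) = Mul(Add(Mul(-64, -69), -59), Pow(Add(Add(2096, -1591), Rational(276, 7)), -1)) = Mul(Add(4416, -59), Pow(Add(505, Rational(276, 7)), -1)) = Mul(4357, Pow(Rational(3811, 7), -1)) = Mul(4357, Rational(7, 3811)) = Rational(30499, 3811)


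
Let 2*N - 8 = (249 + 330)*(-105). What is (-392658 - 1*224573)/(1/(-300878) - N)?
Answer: -92855614409/4572367746 ≈ -20.308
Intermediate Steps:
N = -60787/2 (N = 4 + ((249 + 330)*(-105))/2 = 4 + (579*(-105))/2 = 4 + (1/2)*(-60795) = 4 - 60795/2 = -60787/2 ≈ -30394.)
(-392658 - 1*224573)/(1/(-300878) - N) = (-392658 - 1*224573)/(1/(-300878) - 1*(-60787/2)) = (-392658 - 224573)/(-1/300878 + 60787/2) = -617231/4572367746/150439 = -617231*150439/4572367746 = -92855614409/4572367746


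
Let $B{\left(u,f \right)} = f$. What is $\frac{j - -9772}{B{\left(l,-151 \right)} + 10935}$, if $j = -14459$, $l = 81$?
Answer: $- \frac{4687}{10784} \approx -0.43463$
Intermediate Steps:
$\frac{j - -9772}{B{\left(l,-151 \right)} + 10935} = \frac{-14459 - -9772}{-151 + 10935} = \frac{-14459 + 9772}{10784} = \left(-4687\right) \frac{1}{10784} = - \frac{4687}{10784}$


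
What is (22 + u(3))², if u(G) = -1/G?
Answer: 4225/9 ≈ 469.44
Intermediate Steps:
(22 + u(3))² = (22 - 1/3)² = (22 - 1*⅓)² = (22 - ⅓)² = (65/3)² = 4225/9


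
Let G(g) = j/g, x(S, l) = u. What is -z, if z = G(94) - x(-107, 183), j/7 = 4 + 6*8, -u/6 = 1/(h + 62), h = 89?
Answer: -27764/7097 ≈ -3.9121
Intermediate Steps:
u = -6/151 (u = -6/(89 + 62) = -6/151 ≈ -0.039735)
j = 364 (j = 7*(4 + 6*8) = 7*(4 + 48) = 7*52 = 364)
x(S, l) = -6/151
G(g) = 364/g
z = 27764/7097 (z = 364/94 - 1*(-6/151) = 364*(1/94) + 6/151 = 182/47 + 6/151 = 27764/7097 ≈ 3.9121)
-z = -1*27764/7097 = -27764/7097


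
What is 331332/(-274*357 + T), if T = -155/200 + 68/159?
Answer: -2107271520/622124689 ≈ -3.3872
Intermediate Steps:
T = -2209/6360 (T = -155*1/200 + 68*(1/159) = -31/40 + 68/159 = -2209/6360 ≈ -0.34733)
331332/(-274*357 + T) = 331332/(-274*357 - 2209/6360) = 331332/(-97818 - 2209/6360) = 331332/(-622124689/6360) = 331332*(-6360/622124689) = -2107271520/622124689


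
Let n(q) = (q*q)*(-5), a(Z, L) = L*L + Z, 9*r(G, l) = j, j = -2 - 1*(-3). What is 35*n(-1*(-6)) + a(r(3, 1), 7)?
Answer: -56258/9 ≈ -6250.9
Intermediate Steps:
j = 1 (j = -2 + 3 = 1)
r(G, l) = ⅑ (r(G, l) = (⅑)*1 = ⅑)
a(Z, L) = Z + L² (a(Z, L) = L² + Z = Z + L²)
n(q) = -5*q² (n(q) = q²*(-5) = -5*q²)
35*n(-1*(-6)) + a(r(3, 1), 7) = 35*(-5*(-1*(-6))²) + (⅑ + 7²) = 35*(-5*6²) + (⅑ + 49) = 35*(-5*36) + 442/9 = 35*(-180) + 442/9 = -6300 + 442/9 = -56258/9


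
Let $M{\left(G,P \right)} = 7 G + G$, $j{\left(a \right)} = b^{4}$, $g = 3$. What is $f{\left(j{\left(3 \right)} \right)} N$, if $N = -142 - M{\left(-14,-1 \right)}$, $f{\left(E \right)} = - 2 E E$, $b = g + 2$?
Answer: $23437500$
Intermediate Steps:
$b = 5$ ($b = 3 + 2 = 5$)
$j{\left(a \right)} = 625$ ($j{\left(a \right)} = 5^{4} = 625$)
$M{\left(G,P \right)} = 8 G$
$f{\left(E \right)} = - 2 E^{2}$
$N = -30$ ($N = -142 - 8 \left(-14\right) = -142 - -112 = -142 + 112 = -30$)
$f{\left(j{\left(3 \right)} \right)} N = - 2 \cdot 625^{2} \left(-30\right) = \left(-2\right) 390625 \left(-30\right) = \left(-781250\right) \left(-30\right) = 23437500$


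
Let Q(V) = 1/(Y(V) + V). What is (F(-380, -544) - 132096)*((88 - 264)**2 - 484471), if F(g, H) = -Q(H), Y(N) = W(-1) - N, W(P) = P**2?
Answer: 59905329015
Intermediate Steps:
Y(N) = 1 - N (Y(N) = (-1)**2 - N = 1 - N)
Q(V) = 1 (Q(V) = 1/((1 - V) + V) = 1/1 = 1)
F(g, H) = -1 (F(g, H) = -1*1 = -1)
(F(-380, -544) - 132096)*((88 - 264)**2 - 484471) = (-1 - 132096)*((88 - 264)**2 - 484471) = -132097*((-176)**2 - 484471) = -132097*(30976 - 484471) = -132097*(-453495) = 59905329015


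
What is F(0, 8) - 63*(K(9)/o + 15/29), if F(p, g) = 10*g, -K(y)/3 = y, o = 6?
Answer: 19193/58 ≈ 330.91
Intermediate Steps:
K(y) = -3*y
F(0, 8) - 63*(K(9)/o + 15/29) = 10*8 - 63*(-3*9/6 + 15/29) = 80 - 63*(-27*1/6 + 15*(1/29)) = 80 - 63*(-9/2 + 15/29) = 80 - 63*(-231/58) = 80 + 14553/58 = 19193/58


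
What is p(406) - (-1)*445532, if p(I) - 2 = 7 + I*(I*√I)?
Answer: 445541 + 164836*√406 ≈ 3.7669e+6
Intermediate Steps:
p(I) = 9 + I^(5/2) (p(I) = 2 + (7 + I*(I*√I)) = 2 + (7 + I*I^(3/2)) = 2 + (7 + I^(5/2)) = 9 + I^(5/2))
p(406) - (-1)*445532 = (9 + 406^(5/2)) - (-1)*445532 = (9 + 164836*√406) - 1*(-445532) = (9 + 164836*√406) + 445532 = 445541 + 164836*√406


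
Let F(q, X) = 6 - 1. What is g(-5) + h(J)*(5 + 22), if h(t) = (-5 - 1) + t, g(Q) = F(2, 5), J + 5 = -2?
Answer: -346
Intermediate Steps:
J = -7 (J = -5 - 2 = -7)
F(q, X) = 5
g(Q) = 5
h(t) = -6 + t
g(-5) + h(J)*(5 + 22) = 5 + (-6 - 7)*(5 + 22) = 5 - 13*27 = 5 - 351 = -346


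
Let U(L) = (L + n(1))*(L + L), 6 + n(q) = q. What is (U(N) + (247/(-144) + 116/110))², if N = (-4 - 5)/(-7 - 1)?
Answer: 22073342041/250905600 ≈ 87.975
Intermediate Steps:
N = 9/8 (N = -9/(-8) = -9*(-⅛) = 9/8 ≈ 1.1250)
n(q) = -6 + q
U(L) = 2*L*(-5 + L) (U(L) = (L + (-6 + 1))*(L + L) = (L - 5)*(2*L) = (-5 + L)*(2*L) = 2*L*(-5 + L))
(U(N) + (247/(-144) + 116/110))² = (2*(9/8)*(-5 + 9/8) + (247/(-144) + 116/110))² = (2*(9/8)*(-31/8) + (247*(-1/144) + 116*(1/110)))² = (-279/32 + (-247/144 + 58/55))² = (-279/32 - 5233/7920)² = (-148571/15840)² = 22073342041/250905600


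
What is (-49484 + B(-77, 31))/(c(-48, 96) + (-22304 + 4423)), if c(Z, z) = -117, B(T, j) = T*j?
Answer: 51871/17998 ≈ 2.8820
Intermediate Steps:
(-49484 + B(-77, 31))/(c(-48, 96) + (-22304 + 4423)) = (-49484 - 77*31)/(-117 + (-22304 + 4423)) = (-49484 - 2387)/(-117 - 17881) = -51871/(-17998) = -51871*(-1/17998) = 51871/17998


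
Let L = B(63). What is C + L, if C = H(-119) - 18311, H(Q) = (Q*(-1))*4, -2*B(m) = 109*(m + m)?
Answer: -24702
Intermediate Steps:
B(m) = -109*m (B(m) = -109*(m + m)/2 = -109*2*m/2 = -109*m)
H(Q) = -4*Q (H(Q) = -Q*4 = -4*Q)
L = -6867 (L = -109*63 = -6867)
C = -17835 (C = -4*(-119) - 18311 = 476 - 18311 = -17835)
C + L = -17835 - 6867 = -24702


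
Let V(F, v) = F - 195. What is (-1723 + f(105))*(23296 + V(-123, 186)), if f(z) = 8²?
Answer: -38120502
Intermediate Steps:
f(z) = 64
V(F, v) = -195 + F
(-1723 + f(105))*(23296 + V(-123, 186)) = (-1723 + 64)*(23296 + (-195 - 123)) = -1659*(23296 - 318) = -1659*22978 = -38120502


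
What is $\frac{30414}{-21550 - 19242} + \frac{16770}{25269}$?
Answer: $- \frac{14074921}{171795508} \approx -0.081928$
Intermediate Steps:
$\frac{30414}{-21550 - 19242} + \frac{16770}{25269} = \frac{30414}{-40792} + 16770 \cdot \frac{1}{25269} = 30414 \left(- \frac{1}{40792}\right) + \frac{5590}{8423} = - \frac{15207}{20396} + \frac{5590}{8423} = - \frac{14074921}{171795508}$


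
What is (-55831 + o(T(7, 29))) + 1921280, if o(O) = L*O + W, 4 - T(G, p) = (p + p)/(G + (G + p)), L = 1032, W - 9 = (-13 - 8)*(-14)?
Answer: 1868488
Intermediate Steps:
W = 303 (W = 9 + (-13 - 8)*(-14) = 9 - 21*(-14) = 9 + 294 = 303)
T(G, p) = 4 - 2*p/(p + 2*G) (T(G, p) = 4 - (p + p)/(G + (G + p)) = 4 - 2*p/(p + 2*G))
o(O) = 303 + 1032*O (o(O) = 1032*O + 303 = 303 + 1032*O)
(-55831 + o(T(7, 29))) + 1921280 = (-55831 + (303 + 1032*(2*(29 + 4*7)/(29 + 2*7)))) + 1921280 = (-55831 + (303 + 1032*(2*(29 + 28)/(29 + 14)))) + 1921280 = (-55831 + (303 + 1032*(2*57/43))) + 1921280 = (-55831 + (303 + 1032*(2*(1/43)*57))) + 1921280 = (-55831 + (303 + 1032*(114/43))) + 1921280 = (-55831 + (303 + 2736)) + 1921280 = (-55831 + 3039) + 1921280 = -52792 + 1921280 = 1868488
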